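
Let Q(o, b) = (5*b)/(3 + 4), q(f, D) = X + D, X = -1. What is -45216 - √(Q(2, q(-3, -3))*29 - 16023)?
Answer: -45216 - I*√789187/7 ≈ -45216.0 - 126.91*I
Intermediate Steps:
q(f, D) = -1 + D
Q(o, b) = 5*b/7 (Q(o, b) = (5*b)/7 = 5*b/7)
-45216 - √(Q(2, q(-3, -3))*29 - 16023) = -45216 - √((5*(-1 - 3)/7)*29 - 16023) = -45216 - √(((5/7)*(-4))*29 - 16023) = -45216 - √(-20/7*29 - 16023) = -45216 - √(-580/7 - 16023) = -45216 - √(-112741/7) = -45216 - I*√789187/7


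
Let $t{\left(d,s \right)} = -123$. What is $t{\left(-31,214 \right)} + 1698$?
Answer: $1575$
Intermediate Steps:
$t{\left(-31,214 \right)} + 1698 = -123 + 1698 = 1575$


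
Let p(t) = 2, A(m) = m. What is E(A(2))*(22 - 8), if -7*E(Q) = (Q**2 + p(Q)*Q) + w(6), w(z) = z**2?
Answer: -88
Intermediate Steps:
E(Q) = -36/7 - 2*Q/7 - Q**2/7 (E(Q) = -((Q**2 + 2*Q) + 6**2)/7 = -((Q**2 + 2*Q) + 36)/7 = -(36 + Q**2 + 2*Q)/7 = -36/7 - 2*Q/7 - Q**2/7)
E(A(2))*(22 - 8) = (-36/7 - 2/7*2 - 1/7*2**2)*(22 - 8) = (-36/7 - 4/7 - 1/7*4)*14 = (-36/7 - 4/7 - 4/7)*14 = -44/7*14 = -88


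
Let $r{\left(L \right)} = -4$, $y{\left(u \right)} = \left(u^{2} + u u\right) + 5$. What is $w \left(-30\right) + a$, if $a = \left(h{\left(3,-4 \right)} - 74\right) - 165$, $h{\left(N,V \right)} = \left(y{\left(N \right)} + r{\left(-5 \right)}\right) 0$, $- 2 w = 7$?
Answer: $-134$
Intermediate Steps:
$w = - \frac{7}{2}$ ($w = \left(- \frac{1}{2}\right) 7 = - \frac{7}{2} \approx -3.5$)
$y{\left(u \right)} = 5 + 2 u^{2}$ ($y{\left(u \right)} = \left(u^{2} + u^{2}\right) + 5 = 2 u^{2} + 5 = 5 + 2 u^{2}$)
$h{\left(N,V \right)} = 0$ ($h{\left(N,V \right)} = \left(\left(5 + 2 N^{2}\right) - 4\right) 0 = \left(1 + 2 N^{2}\right) 0 = 0$)
$a = -239$ ($a = \left(0 - 74\right) - 165 = -74 - 165 = -239$)
$w \left(-30\right) + a = \left(- \frac{7}{2}\right) \left(-30\right) - 239 = 105 - 239 = -134$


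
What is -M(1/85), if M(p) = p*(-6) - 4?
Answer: 346/85 ≈ 4.0706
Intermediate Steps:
M(p) = -4 - 6*p (M(p) = -6*p - 4 = -4 - 6*p)
-M(1/85) = -(-4 - 6/85) = -1*(-346/85) = 346/85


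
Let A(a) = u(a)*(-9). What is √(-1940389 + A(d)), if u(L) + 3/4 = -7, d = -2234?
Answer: I*√7761277/2 ≈ 1393.0*I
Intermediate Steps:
u(L) = -31/4 (u(L) = -¾ - 7 = -31/4)
A(a) = 279/4 (A(a) = -31/4*(-9) = 279/4)
√(-1940389 + A(d)) = √(-1940389 + 279/4) = √(-7761277/4) = I*√7761277/2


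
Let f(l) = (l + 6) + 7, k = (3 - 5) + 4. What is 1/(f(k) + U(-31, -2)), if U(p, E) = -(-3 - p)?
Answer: -1/13 ≈ -0.076923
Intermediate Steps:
k = 2 (k = -2 + 4 = 2)
U(p, E) = 3 + p
f(l) = 13 + l (f(l) = (6 + l) + 7 = 13 + l)
1/(f(k) + U(-31, -2)) = 1/((13 + 2) + (3 - 31)) = 1/(15 - 28) = 1/(-13) = -1/13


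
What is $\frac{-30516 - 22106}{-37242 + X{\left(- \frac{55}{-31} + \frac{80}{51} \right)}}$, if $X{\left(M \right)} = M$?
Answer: $\frac{83195382}{58874317} \approx 1.4131$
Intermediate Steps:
$\frac{-30516 - 22106}{-37242 + X{\left(- \frac{55}{-31} + \frac{80}{51} \right)}} = \frac{-30516 - 22106}{-37242 + \left(- \frac{55}{-31} + \frac{80}{51}\right)} = - \frac{52622}{-37242 + \left(\left(-55\right) \left(- \frac{1}{31}\right) + 80 \cdot \frac{1}{51}\right)} = - \frac{52622}{-37242 + \left(\frac{55}{31} + \frac{80}{51}\right)} = - \frac{52622}{-37242 + \frac{5285}{1581}} = - \frac{52622}{- \frac{58874317}{1581}} = \left(-52622\right) \left(- \frac{1581}{58874317}\right) = \frac{83195382}{58874317}$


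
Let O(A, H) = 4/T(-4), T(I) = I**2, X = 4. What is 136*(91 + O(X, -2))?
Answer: 12410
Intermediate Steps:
O(A, H) = 1/4 (O(A, H) = 4/((-4)**2) = 4/16 = 4*(1/16) = 1/4)
136*(91 + O(X, -2)) = 136*(91 + 1/4) = 136*(365/4) = 12410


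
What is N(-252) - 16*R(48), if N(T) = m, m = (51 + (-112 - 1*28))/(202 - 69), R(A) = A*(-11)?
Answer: 1123495/133 ≈ 8447.3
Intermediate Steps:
R(A) = -11*A
m = -89/133 (m = (51 + (-112 - 28))/133 = (51 - 140)*(1/133) = -89*1/133 = -89/133 ≈ -0.66917)
N(T) = -89/133
N(-252) - 16*R(48) = -89/133 - (-176)*48 = -89/133 - 16*(-528) = -89/133 + 8448 = 1123495/133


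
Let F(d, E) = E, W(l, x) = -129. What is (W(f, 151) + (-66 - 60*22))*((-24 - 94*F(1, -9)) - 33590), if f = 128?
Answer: 49643520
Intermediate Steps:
(W(f, 151) + (-66 - 60*22))*((-24 - 94*F(1, -9)) - 33590) = (-129 + (-66 - 60*22))*((-24 - 94*(-9)) - 33590) = (-129 + (-66 - 1320))*((-24 + 846) - 33590) = (-129 - 1386)*(822 - 33590) = -1515*(-32768) = 49643520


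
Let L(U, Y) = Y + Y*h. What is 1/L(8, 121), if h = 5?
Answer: 1/726 ≈ 0.0013774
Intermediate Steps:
L(U, Y) = 6*Y (L(U, Y) = Y + Y*5 = Y + 5*Y = 6*Y)
1/L(8, 121) = 1/(6*121) = 1/726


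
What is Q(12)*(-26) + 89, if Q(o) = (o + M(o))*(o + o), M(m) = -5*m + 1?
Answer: 29417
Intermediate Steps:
M(m) = 1 - 5*m
Q(o) = 2*o*(1 - 4*o) (Q(o) = (o + (1 - 5*o))*(o + o) = (1 - 4*o)*(2*o) = 2*o*(1 - 4*o))
Q(12)*(-26) + 89 = (2*12*(1 - 4*12))*(-26) + 89 = (2*12*(1 - 48))*(-26) + 89 = (2*12*(-47))*(-26) + 89 = -1128*(-26) + 89 = 29328 + 89 = 29417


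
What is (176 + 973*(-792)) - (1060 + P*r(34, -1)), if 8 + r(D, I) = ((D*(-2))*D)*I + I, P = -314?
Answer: -48358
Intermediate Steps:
r(D, I) = -8 + I - 2*I*D² (r(D, I) = -8 + (((D*(-2))*D)*I + I) = -8 + (((-2*D)*D)*I + I) = -8 + ((-2*D²)*I + I) = -8 + (-2*I*D² + I) = -8 + (I - 2*I*D²) = -8 + I - 2*I*D²)
(176 + 973*(-792)) - (1060 + P*r(34, -1)) = (176 + 973*(-792)) - (1060 - 314*(-8 - 1 - 2*(-1)*34²)) = (176 - 770616) - (1060 - 314*(-8 - 1 - 2*(-1)*1156)) = -770440 - (1060 - 314*(-8 - 1 + 2312)) = -770440 - (1060 - 314*2303) = -770440 - (1060 - 723142) = -770440 - 1*(-722082) = -770440 + 722082 = -48358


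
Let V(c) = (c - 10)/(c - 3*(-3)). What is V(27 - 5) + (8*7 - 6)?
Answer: 1562/31 ≈ 50.387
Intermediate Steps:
V(c) = (-10 + c)/(9 + c) (V(c) = (-10 + c)/(c + 9) = (-10 + c)/(9 + c))
V(27 - 5) + (8*7 - 6) = (-10 + (27 - 5))/(9 + (27 - 5)) + (8*7 - 6) = (-10 + 22)/(9 + 22) + (56 - 6) = 12/31 + 50 = 1562/31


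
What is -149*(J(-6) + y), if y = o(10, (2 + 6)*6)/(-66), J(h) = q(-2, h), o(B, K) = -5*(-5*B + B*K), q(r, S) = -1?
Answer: -155258/33 ≈ -4704.8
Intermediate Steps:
o(B, K) = 25*B - 5*B*K
J(h) = -1
y = 1075/33 (y = (5*10*(5 - (2 + 6)*6))/(-66) = (5*10*(5 - 8*6))*(-1/66) = (5*10*(5 - 1*48))*(-1/66) = (5*10*(5 - 48))*(-1/66) = (5*10*(-43))*(-1/66) = -2150*(-1/66) = 1075/33 ≈ 32.576)
-149*(J(-6) + y) = -149*(-1 + 1075/33) = -149*1042/33 = -155258/33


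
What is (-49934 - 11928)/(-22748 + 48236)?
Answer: -30931/12744 ≈ -2.4271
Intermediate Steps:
(-49934 - 11928)/(-22748 + 48236) = -61862/25488 = -61862*1/25488 = -30931/12744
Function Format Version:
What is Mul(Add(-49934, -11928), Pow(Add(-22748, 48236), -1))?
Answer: Rational(-30931, 12744) ≈ -2.4271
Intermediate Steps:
Mul(Add(-49934, -11928), Pow(Add(-22748, 48236), -1)) = Mul(-61862, Pow(25488, -1)) = Mul(-61862, Rational(1, 25488)) = Rational(-30931, 12744)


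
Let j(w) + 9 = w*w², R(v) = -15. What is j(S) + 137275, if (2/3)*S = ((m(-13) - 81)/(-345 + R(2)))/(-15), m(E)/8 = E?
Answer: 51234259917347/373248000 ≈ 1.3727e+5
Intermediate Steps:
m(E) = 8*E
S = -37/720 (S = 3*(((8*(-13) - 81)/(-345 - 15))/(-15))/2 = 3*(((-104 - 81)/(-360))*(-1/15))/2 = 3*(-185*(-1/360)*(-1/15))/2 = 3*((37/72)*(-1/15))/2 = (3/2)*(-37/1080) = -37/720 ≈ -0.051389)
j(w) = -9 + w³ (j(w) = -9 + w*w² = -9 + w³)
j(S) + 137275 = (-9 + (-37/720)³) + 137275 = (-9 - 50653/373248000) + 137275 = -3359282653/373248000 + 137275 = 51234259917347/373248000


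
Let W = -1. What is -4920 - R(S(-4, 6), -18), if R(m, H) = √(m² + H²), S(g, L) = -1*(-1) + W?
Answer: -4938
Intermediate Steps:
S(g, L) = 0 (S(g, L) = -1*(-1) - 1 = 1 - 1 = 0)
R(m, H) = √(H² + m²)
-4920 - R(S(-4, 6), -18) = -4920 - √((-18)² + 0²) = -4920 - √(324 + 0) = -4920 - √324 = -4920 - 1*18 = -4920 - 18 = -4938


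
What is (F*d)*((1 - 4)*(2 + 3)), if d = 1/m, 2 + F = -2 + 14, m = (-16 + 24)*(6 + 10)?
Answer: -75/64 ≈ -1.1719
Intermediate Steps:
m = 128 (m = 8*16 = 128)
F = 10 (F = -2 + (-2 + 14) = -2 + 12 = 10)
d = 1/128 ≈ 0.0078125
(F*d)*((1 - 4)*(2 + 3)) = (10*(1/128))*((1 - 4)*(2 + 3)) = 5*(-3*5)/64 = (5/64)*(-15) = -75/64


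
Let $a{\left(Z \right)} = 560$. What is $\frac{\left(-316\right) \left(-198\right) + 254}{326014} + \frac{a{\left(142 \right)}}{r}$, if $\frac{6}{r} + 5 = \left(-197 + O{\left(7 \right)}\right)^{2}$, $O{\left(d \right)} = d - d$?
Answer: $\frac{1771090710073}{489021} \approx 3.6217 \cdot 10^{6}$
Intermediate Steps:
$O{\left(d \right)} = 0$
$r = \frac{3}{19402}$ ($r = \frac{6}{-5 + \left(-197 + 0\right)^{2}} = \frac{6}{-5 + \left(-197\right)^{2}} = \frac{6}{-5 + 38809} = \frac{6}{38804} = 6 \cdot \frac{1}{38804} = \frac{3}{19402} \approx 0.00015462$)
$\frac{\left(-316\right) \left(-198\right) + 254}{326014} + \frac{a{\left(142 \right)}}{r} = \frac{\left(-316\right) \left(-198\right) + 254}{326014} + \frac{560}{\frac{3}{19402}} = \left(62568 + 254\right) \frac{1}{326014} + 560 \cdot \frac{19402}{3} = 62822 \cdot \frac{1}{326014} + \frac{10865120}{3} = \frac{31411}{163007} + \frac{10865120}{3} = \frac{1771090710073}{489021}$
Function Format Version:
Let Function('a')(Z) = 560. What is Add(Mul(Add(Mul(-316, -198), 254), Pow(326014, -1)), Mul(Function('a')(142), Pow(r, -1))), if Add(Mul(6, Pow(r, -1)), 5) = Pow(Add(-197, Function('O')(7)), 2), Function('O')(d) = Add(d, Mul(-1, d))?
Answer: Rational(1771090710073, 489021) ≈ 3.6217e+6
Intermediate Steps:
Function('O')(d) = 0
r = Rational(3, 19402) (r = Mul(6, Pow(Add(-5, Pow(Add(-197, 0), 2)), -1)) = Mul(6, Pow(Add(-5, Pow(-197, 2)), -1)) = Mul(6, Pow(Add(-5, 38809), -1)) = Mul(6, Pow(38804, -1)) = Mul(6, Rational(1, 38804)) = Rational(3, 19402) ≈ 0.00015462)
Add(Mul(Add(Mul(-316, -198), 254), Pow(326014, -1)), Mul(Function('a')(142), Pow(r, -1))) = Add(Mul(Add(Mul(-316, -198), 254), Pow(326014, -1)), Mul(560, Pow(Rational(3, 19402), -1))) = Add(Mul(Add(62568, 254), Rational(1, 326014)), Mul(560, Rational(19402, 3))) = Add(Mul(62822, Rational(1, 326014)), Rational(10865120, 3)) = Add(Rational(31411, 163007), Rational(10865120, 3)) = Rational(1771090710073, 489021)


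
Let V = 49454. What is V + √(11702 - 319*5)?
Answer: 49454 + 3*√1123 ≈ 49555.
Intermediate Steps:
V + √(11702 - 319*5) = 49454 + √(11702 - 319*5) = 49454 + √(11702 - 1595) = 49454 + √10107 = 49454 + 3*√1123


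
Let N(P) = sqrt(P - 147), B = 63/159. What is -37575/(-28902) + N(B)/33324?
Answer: 12525/9634 + I*sqrt(411810)/1766172 ≈ 1.3001 + 0.00036334*I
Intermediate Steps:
B = 21/53 (B = 63*(1/159) = 21/53 ≈ 0.39623)
N(P) = sqrt(-147 + P)
-37575/(-28902) + N(B)/33324 = -37575/(-28902) + sqrt(-147 + 21/53)/33324 = -37575*(-1/28902) + sqrt(-7770/53)*(1/33324) = 12525/9634 + (I*sqrt(411810)/53)*(1/33324) = 12525/9634 + I*sqrt(411810)/1766172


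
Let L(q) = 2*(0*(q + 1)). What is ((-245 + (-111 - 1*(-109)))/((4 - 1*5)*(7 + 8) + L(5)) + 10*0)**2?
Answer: 61009/225 ≈ 271.15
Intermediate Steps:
L(q) = 0 (L(q) = 2*(0*(1 + q)) = 2*0 = 0)
((-245 + (-111 - 1*(-109)))/((4 - 1*5)*(7 + 8) + L(5)) + 10*0)**2 = ((-245 + (-111 - 1*(-109)))/((4 - 1*5)*(7 + 8) + 0) + 10*0)**2 = ((-245 + (-111 + 109))/((4 - 5)*15 + 0) + 0)**2 = ((-245 - 2)/(-1*15 + 0) + 0)**2 = (-247/(-15 + 0) + 0)**2 = (-247/(-15) + 0)**2 = (-247*(-1/15) + 0)**2 = (247/15 + 0)**2 = (247/15)**2 = 61009/225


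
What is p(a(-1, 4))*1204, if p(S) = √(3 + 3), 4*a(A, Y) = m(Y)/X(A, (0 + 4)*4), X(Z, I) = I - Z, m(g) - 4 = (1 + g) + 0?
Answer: 1204*√6 ≈ 2949.2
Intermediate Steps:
m(g) = 5 + g (m(g) = 4 + ((1 + g) + 0) = 4 + (1 + g) = 5 + g)
a(A, Y) = (5 + Y)/(4*(16 - A)) (a(A, Y) = ((5 + Y)/((0 + 4)*4 - A))/4 = ((5 + Y)/(4*4 - A))/4 = ((5 + Y)/(16 - A))/4 = (5 + Y)/(4*(16 - A)))
p(S) = √6
p(a(-1, 4))*1204 = √6*1204 = 1204*√6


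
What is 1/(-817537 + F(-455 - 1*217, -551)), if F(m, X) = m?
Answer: -1/818209 ≈ -1.2222e-6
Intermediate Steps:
1/(-817537 + F(-455 - 1*217, -551)) = 1/(-817537 + (-455 - 1*217)) = 1/(-817537 + (-455 - 217)) = 1/(-817537 - 672) = 1/(-818209) = -1/818209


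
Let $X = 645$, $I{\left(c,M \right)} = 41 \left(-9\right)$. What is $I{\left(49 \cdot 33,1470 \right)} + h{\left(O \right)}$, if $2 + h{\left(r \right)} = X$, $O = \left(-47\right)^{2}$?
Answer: $274$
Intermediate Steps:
$I{\left(c,M \right)} = -369$
$O = 2209$
$h{\left(r \right)} = 643$ ($h{\left(r \right)} = -2 + 645 = 643$)
$I{\left(49 \cdot 33,1470 \right)} + h{\left(O \right)} = -369 + 643 = 274$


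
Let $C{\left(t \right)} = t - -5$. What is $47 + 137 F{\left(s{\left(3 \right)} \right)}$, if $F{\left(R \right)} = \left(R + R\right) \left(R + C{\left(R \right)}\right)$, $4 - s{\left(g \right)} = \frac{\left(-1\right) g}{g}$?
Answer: $20597$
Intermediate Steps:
$C{\left(t \right)} = 5 + t$ ($C{\left(t \right)} = t + 5 = 5 + t$)
$s{\left(g \right)} = 5$ ($s{\left(g \right)} = 4 - \frac{\left(-1\right) g}{g} = 4 - -1 = 4 + 1 = 5$)
$F{\left(R \right)} = 2 R \left(5 + 2 R\right)$ ($F{\left(R \right)} = \left(R + R\right) \left(R + \left(5 + R\right)\right) = 2 R \left(5 + 2 R\right)$)
$47 + 137 F{\left(s{\left(3 \right)} \right)} = 47 + 137 \cdot 2 \cdot 5 \left(5 + 2 \cdot 5\right) = 47 + 137 \cdot 2 \cdot 5 \left(5 + 10\right) = 47 + 137 \cdot 2 \cdot 5 \cdot 15 = 47 + 137 \cdot 150 = 47 + 20550 = 20597$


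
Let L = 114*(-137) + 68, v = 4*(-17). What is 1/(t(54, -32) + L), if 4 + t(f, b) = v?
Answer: -1/15622 ≈ -6.4012e-5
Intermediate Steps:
v = -68
L = -15550 (L = -15618 + 68 = -15550)
t(f, b) = -72 (t(f, b) = -4 - 68 = -72)
1/(t(54, -32) + L) = 1/(-72 - 15550) = 1/(-15622) = -1/15622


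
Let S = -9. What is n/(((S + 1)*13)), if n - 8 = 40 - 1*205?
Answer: 157/104 ≈ 1.5096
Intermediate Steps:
n = -157 (n = 8 + (40 - 1*205) = 8 + (40 - 205) = 8 - 165 = -157)
n/(((S + 1)*13)) = -157*1/(13*(-9 + 1)) = -157/((-8*13)) = -157/(-104) = -157*(-1/104) = 157/104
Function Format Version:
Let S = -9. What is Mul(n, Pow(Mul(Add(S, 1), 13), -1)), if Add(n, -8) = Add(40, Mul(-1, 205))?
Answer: Rational(157, 104) ≈ 1.5096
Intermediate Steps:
n = -157 (n = Add(8, Add(40, Mul(-1, 205))) = Add(8, Add(40, -205)) = Add(8, -165) = -157)
Mul(n, Pow(Mul(Add(S, 1), 13), -1)) = Mul(-157, Pow(Mul(Add(-9, 1), 13), -1)) = Mul(-157, Pow(Mul(-8, 13), -1)) = Mul(-157, Pow(-104, -1)) = Mul(-157, Rational(-1, 104)) = Rational(157, 104)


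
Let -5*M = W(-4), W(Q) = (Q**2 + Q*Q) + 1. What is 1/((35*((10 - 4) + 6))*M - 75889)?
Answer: -1/78661 ≈ -1.2713e-5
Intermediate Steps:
W(Q) = 1 + 2*Q**2 (W(Q) = (Q**2 + Q**2) + 1 = 2*Q**2 + 1 = 1 + 2*Q**2)
M = -33/5 (M = -(1 + 2*(-4)**2)/5 = -(1 + 2*16)/5 = -(1 + 32)/5 = -1/5*33 = -33/5 ≈ -6.6000)
1/((35*((10 - 4) + 6))*M - 75889) = 1/((35*((10 - 4) + 6))*(-33/5) - 75889) = 1/((35*(6 + 6))*(-33/5) - 75889) = 1/((35*12)*(-33/5) - 75889) = 1/(420*(-33/5) - 75889) = 1/(-2772 - 75889) = 1/(-78661) = -1/78661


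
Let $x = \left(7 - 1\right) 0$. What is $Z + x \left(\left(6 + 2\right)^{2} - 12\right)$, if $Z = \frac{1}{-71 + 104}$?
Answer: $\frac{1}{33} \approx 0.030303$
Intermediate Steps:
$Z = \frac{1}{33} \approx 0.030303$
$x = 0$ ($x = 6 \cdot 0 = 0$)
$Z + x \left(\left(6 + 2\right)^{2} - 12\right) = \frac{1}{33} + 0 \left(\left(6 + 2\right)^{2} - 12\right) = \frac{1}{33} + 0 \left(8^{2} - 12\right) = \frac{1}{33} + 0 \left(64 - 12\right) = \frac{1}{33} + 0 \cdot 52 = \frac{1}{33} + 0 = \frac{1}{33}$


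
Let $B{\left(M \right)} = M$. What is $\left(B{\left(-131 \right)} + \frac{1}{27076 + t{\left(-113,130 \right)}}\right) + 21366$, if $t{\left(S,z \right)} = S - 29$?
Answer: $\frac{571943491}{26934} \approx 21235.0$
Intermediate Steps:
$t{\left(S,z \right)} = -29 + S$ ($t{\left(S,z \right)} = S - 29 = -29 + S$)
$\left(B{\left(-131 \right)} + \frac{1}{27076 + t{\left(-113,130 \right)}}\right) + 21366 = \left(-131 + \frac{1}{27076 - 142}\right) + 21366 = \left(-131 + \frac{1}{26934}\right) + 21366 = - \frac{3528353}{26934} + 21366 = \frac{571943491}{26934}$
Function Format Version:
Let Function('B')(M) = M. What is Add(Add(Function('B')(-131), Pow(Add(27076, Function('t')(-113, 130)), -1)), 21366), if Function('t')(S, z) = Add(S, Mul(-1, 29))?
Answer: Rational(571943491, 26934) ≈ 21235.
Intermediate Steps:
Function('t')(S, z) = Add(-29, S) (Function('t')(S, z) = Add(S, -29) = Add(-29, S))
Add(Add(Function('B')(-131), Pow(Add(27076, Function('t')(-113, 130)), -1)), 21366) = Add(Add(-131, Pow(Add(27076, Add(-29, -113)), -1)), 21366) = Add(Add(-131, Pow(Add(27076, -142), -1)), 21366) = Add(Add(-131, Pow(26934, -1)), 21366) = Add(Add(-131, Rational(1, 26934)), 21366) = Add(Rational(-3528353, 26934), 21366) = Rational(571943491, 26934)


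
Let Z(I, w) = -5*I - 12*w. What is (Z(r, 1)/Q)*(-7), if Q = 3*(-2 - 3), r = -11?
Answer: 301/15 ≈ 20.067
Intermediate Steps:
Z(I, w) = -12*w - 5*I
Q = -15 (Q = 3*(-5) = -15)
(Z(r, 1)/Q)*(-7) = ((-12*1 - 5*(-11))/(-15))*(-7) = ((-12 + 55)*(-1/15))*(-7) = (43*(-1/15))*(-7) = -43/15*(-7) = 301/15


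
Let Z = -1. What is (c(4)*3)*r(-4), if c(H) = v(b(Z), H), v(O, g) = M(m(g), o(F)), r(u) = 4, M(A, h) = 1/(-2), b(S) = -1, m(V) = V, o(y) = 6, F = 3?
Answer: -6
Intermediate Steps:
M(A, h) = -½
v(O, g) = -½
c(H) = -½
(c(4)*3)*r(-4) = -½*3*4 = -3/2*4 = -6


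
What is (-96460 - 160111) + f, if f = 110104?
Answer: -146467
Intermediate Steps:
(-96460 - 160111) + f = (-96460 - 160111) + 110104 = -256571 + 110104 = -146467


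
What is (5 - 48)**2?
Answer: 1849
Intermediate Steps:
(5 - 48)**2 = (-43)**2 = 1849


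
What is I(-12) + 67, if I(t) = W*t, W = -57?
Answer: 751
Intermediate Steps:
I(t) = -57*t
I(-12) + 67 = -57*(-12) + 67 = 684 + 67 = 751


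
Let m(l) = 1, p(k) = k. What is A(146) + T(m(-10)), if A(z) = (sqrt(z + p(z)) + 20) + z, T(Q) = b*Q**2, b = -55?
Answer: 111 + 2*sqrt(73) ≈ 128.09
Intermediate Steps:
T(Q) = -55*Q**2
A(z) = 20 + z + sqrt(2)*sqrt(z) (A(z) = (sqrt(z + z) + 20) + z = (sqrt(2*z) + 20) + z = (sqrt(2)*sqrt(z) + 20) + z = (20 + sqrt(2)*sqrt(z)) + z = 20 + z + sqrt(2)*sqrt(z))
A(146) + T(m(-10)) = (20 + 146 + sqrt(2)*sqrt(146)) - 55*1**2 = (20 + 146 + 2*sqrt(73)) - 55*1 = (166 + 2*sqrt(73)) - 55 = 111 + 2*sqrt(73)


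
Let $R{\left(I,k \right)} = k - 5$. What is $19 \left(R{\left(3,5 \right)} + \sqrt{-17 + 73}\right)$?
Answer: $38 \sqrt{14} \approx 142.18$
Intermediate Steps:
$R{\left(I,k \right)} = -5 + k$ ($R{\left(I,k \right)} = k - 5 = -5 + k$)
$19 \left(R{\left(3,5 \right)} + \sqrt{-17 + 73}\right) = 19 \left(\left(-5 + 5\right) + \sqrt{-17 + 73}\right) = 19 \left(0 + \sqrt{56}\right) = 19 \left(0 + 2 \sqrt{14}\right) = 19 \cdot 2 \sqrt{14} = 38 \sqrt{14}$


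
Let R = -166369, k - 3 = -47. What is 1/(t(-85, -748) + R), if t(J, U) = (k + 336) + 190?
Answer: -1/165887 ≈ -6.0282e-6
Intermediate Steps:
k = -44 (k = 3 - 47 = -44)
t(J, U) = 482 (t(J, U) = (-44 + 336) + 190 = 292 + 190 = 482)
1/(t(-85, -748) + R) = 1/(482 - 166369) = 1/(-165887) = -1/165887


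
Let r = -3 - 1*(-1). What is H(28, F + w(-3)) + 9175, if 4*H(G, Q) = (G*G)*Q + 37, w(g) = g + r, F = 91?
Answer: 104161/4 ≈ 26040.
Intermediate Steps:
r = -2 (r = -3 + 1 = -2)
w(g) = -2 + g (w(g) = g - 2 = -2 + g)
H(G, Q) = 37/4 + Q*G²/4 (H(G, Q) = ((G*G)*Q + 37)/4 = (G²*Q + 37)/4 = (Q*G² + 37)/4 = (37 + Q*G²)/4 = 37/4 + Q*G²/4)
H(28, F + w(-3)) + 9175 = (37/4 + (¼)*(91 + (-2 - 3))*28²) + 9175 = (37/4 + (¼)*(91 - 5)*784) + 9175 = (37/4 + (¼)*86*784) + 9175 = (37/4 + 16856) + 9175 = 67461/4 + 9175 = 104161/4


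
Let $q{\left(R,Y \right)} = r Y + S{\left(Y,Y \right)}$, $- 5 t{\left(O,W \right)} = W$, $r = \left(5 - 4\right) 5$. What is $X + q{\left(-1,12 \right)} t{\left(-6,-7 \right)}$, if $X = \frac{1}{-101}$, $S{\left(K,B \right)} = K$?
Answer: $\frac{50899}{505} \approx 100.79$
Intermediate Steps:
$r = 5$ ($r = 1 \cdot 5 = 5$)
$t{\left(O,W \right)} = - \frac{W}{5}$
$X = - \frac{1}{101} \approx -0.009901$
$q{\left(R,Y \right)} = 6 Y$ ($q{\left(R,Y \right)} = 5 Y + Y = 6 Y$)
$X + q{\left(-1,12 \right)} t{\left(-6,-7 \right)} = - \frac{1}{101} + 6 \cdot 12 \left(\left(- \frac{1}{5}\right) \left(-7\right)\right) = - \frac{1}{101} + 72 \cdot \frac{7}{5} = - \frac{1}{101} + \frac{504}{5} = \frac{50899}{505}$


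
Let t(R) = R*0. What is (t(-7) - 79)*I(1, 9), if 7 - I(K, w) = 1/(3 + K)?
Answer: -2133/4 ≈ -533.25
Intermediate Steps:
t(R) = 0
I(K, w) = 7 - 1/(3 + K)
(t(-7) - 79)*I(1, 9) = (0 - 79)*((20 + 7*1)/(3 + 1)) = -79*(20 + 7)/4 = -79*27/4 = -2133/4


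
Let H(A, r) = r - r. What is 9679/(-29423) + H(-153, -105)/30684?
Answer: -9679/29423 ≈ -0.32896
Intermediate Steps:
H(A, r) = 0
9679/(-29423) + H(-153, -105)/30684 = 9679/(-29423) + 0/30684 = 9679*(-1/29423) + 0*(1/30684) = -9679/29423 + 0 = -9679/29423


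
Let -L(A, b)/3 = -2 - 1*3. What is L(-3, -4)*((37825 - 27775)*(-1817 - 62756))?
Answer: -9734379750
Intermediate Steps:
L(A, b) = 15 (L(A, b) = -3*(-2 - 1*3) = -3*(-2 - 3) = -3*(-5) = 15)
L(-3, -4)*((37825 - 27775)*(-1817 - 62756)) = 15*((37825 - 27775)*(-1817 - 62756)) = 15*(10050*(-64573)) = 15*(-648958650) = -9734379750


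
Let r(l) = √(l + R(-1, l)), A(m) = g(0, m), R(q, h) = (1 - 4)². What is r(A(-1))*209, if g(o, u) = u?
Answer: 418*√2 ≈ 591.14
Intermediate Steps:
R(q, h) = 9 (R(q, h) = (-3)² = 9)
A(m) = m
r(l) = √(9 + l) (r(l) = √(l + 9) = √(9 + l))
r(A(-1))*209 = √(9 - 1)*209 = √8*209 = (2*√2)*209 = 418*√2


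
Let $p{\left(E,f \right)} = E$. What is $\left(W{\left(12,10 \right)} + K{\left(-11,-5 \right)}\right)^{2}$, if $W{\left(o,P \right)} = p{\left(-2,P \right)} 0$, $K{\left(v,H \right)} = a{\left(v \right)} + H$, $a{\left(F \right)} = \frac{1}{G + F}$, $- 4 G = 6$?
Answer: $\frac{16129}{625} \approx 25.806$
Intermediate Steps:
$G = - \frac{3}{2}$ ($G = \left(- \frac{1}{4}\right) 6 = - \frac{3}{2} \approx -1.5$)
$a{\left(F \right)} = \frac{1}{- \frac{3}{2} + F}$
$K{\left(v,H \right)} = H + \frac{2}{-3 + 2 v}$ ($K{\left(v,H \right)} = \frac{2}{-3 + 2 v} + H = H + \frac{2}{-3 + 2 v}$)
$W{\left(o,P \right)} = 0$ ($W{\left(o,P \right)} = \left(-2\right) 0 = 0$)
$\left(W{\left(12,10 \right)} + K{\left(-11,-5 \right)}\right)^{2} = \left(0 - \left(5 - \frac{1}{- \frac{3}{2} - 11}\right)\right)^{2} = \left(0 - \left(5 - \frac{1}{- \frac{25}{2}}\right)\right)^{2} = \left(0 - \frac{127}{25}\right)^{2} = \left(- \frac{127}{25}\right)^{2} = \frac{16129}{625}$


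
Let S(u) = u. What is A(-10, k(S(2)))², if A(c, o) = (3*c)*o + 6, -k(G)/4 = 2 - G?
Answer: 36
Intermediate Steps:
k(G) = -8 + 4*G (k(G) = -4*(2 - G) = -8 + 4*G)
A(c, o) = 6 + 3*c*o (A(c, o) = 3*c*o + 6 = 6 + 3*c*o)
A(-10, k(S(2)))² = (6 + 3*(-10)*(-8 + 4*2))² = (6 + 3*(-10)*(-8 + 8))² = (6 + 3*(-10)*0)² = (6 + 0)² = 6² = 36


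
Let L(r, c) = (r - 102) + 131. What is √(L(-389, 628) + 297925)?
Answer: √297565 ≈ 545.50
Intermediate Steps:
L(r, c) = 29 + r (L(r, c) = (-102 + r) + 131 = 29 + r)
√(L(-389, 628) + 297925) = √((29 - 389) + 297925) = √(-360 + 297925) = √297565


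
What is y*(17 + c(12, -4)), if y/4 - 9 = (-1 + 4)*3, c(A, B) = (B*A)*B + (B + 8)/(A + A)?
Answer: 15060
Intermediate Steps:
c(A, B) = A*B² + (8 + B)/(2*A) (c(A, B) = (A*B)*B + (8 + B)/((2*A)) = A*B² + (8 + B)*(1/(2*A)) = A*B² + (8 + B)/(2*A))
y = 72 (y = 36 + 4*((-1 + 4)*3) = 36 + 4*(3*3) = 36 + 4*9 = 36 + 36 = 72)
y*(17 + c(12, -4)) = 72*(17 + (4 + (½)*(-4) + 12²*(-4)²)/12) = 72*(17 + (4 - 2 + 144*16)/12) = 72*(17 + (4 - 2 + 2304)/12) = 72*(17 + (1/12)*2306) = 72*(17 + 1153/6) = 72*(1255/6) = 15060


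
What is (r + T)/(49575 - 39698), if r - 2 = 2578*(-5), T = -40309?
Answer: -53197/9877 ≈ -5.3859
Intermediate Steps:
r = -12888 (r = 2 + 2578*(-5) = 2 - 12890 = -12888)
(r + T)/(49575 - 39698) = (-12888 - 40309)/(49575 - 39698) = -53197/9877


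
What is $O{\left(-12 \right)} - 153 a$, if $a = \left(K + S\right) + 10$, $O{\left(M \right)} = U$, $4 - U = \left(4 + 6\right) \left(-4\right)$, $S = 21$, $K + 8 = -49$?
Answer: $4022$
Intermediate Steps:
$K = -57$ ($K = -8 - 49 = -57$)
$U = 44$ ($U = 4 - \left(4 + 6\right) \left(-4\right) = 4 - 10 \left(-4\right) = 4 - -40 = 4 + 40 = 44$)
$O{\left(M \right)} = 44$
$a = -26$ ($a = \left(-57 + 21\right) + 10 = -36 + 10 = -26$)
$O{\left(-12 \right)} - 153 a = 44 - -3978 = 44 + 3978 = 4022$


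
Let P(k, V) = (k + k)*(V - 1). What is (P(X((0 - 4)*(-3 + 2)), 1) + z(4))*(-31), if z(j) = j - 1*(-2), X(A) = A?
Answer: -186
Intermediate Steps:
P(k, V) = 2*k*(-1 + V) (P(k, V) = (2*k)*(-1 + V) = 2*k*(-1 + V))
z(j) = 2 + j (z(j) = j + 2 = 2 + j)
(P(X((0 - 4)*(-3 + 2)), 1) + z(4))*(-31) = (2*((0 - 4)*(-3 + 2))*(-1 + 1) + (2 + 4))*(-31) = (2*(-4*(-1))*0 + 6)*(-31) = (2*4*0 + 6)*(-31) = (0 + 6)*(-31) = 6*(-31) = -186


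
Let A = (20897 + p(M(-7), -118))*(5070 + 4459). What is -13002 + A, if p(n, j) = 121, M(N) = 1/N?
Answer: 200267520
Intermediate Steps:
A = 200280522 (A = (20897 + 121)*(5070 + 4459) = 21018*9529 = 200280522)
-13002 + A = -13002 + 200280522 = 200267520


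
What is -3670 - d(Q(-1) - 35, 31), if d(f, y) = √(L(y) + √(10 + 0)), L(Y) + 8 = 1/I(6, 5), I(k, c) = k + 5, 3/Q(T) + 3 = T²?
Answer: -3670 - I*√(957 - 121*√10)/11 ≈ -3670.0 - 2.1787*I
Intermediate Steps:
Q(T) = 3/(-3 + T²)
I(k, c) = 5 + k
L(Y) = -87/11 (L(Y) = -8 + 1/(5 + 6) = -8 + 1/11 = -87/11)
d(f, y) = √(-87/11 + √10) (d(f, y) = √(-87/11 + √(10 + 0)) = √(-87/11 + √10))
-3670 - d(Q(-1) - 35, 31) = -3670 - √(-957 + 121*√10)/11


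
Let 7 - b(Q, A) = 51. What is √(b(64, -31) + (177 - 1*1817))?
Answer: 2*I*√421 ≈ 41.037*I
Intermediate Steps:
b(Q, A) = -44 (b(Q, A) = 7 - 1*51 = 7 - 51 = -44)
√(b(64, -31) + (177 - 1*1817)) = √(-44 + (177 - 1*1817)) = √(-44 + (177 - 1817)) = √(-44 - 1640) = √(-1684) = 2*I*√421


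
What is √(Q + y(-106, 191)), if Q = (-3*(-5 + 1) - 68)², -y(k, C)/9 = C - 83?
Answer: 2*√541 ≈ 46.519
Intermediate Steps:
y(k, C) = 747 - 9*C (y(k, C) = -9*(C - 83) = -9*(-83 + C) = 747 - 9*C)
Q = 3136 (Q = (-3*(-4) - 68)² = (12 - 68)² = (-56)² = 3136)
√(Q + y(-106, 191)) = √(3136 + (747 - 9*191)) = √(3136 + (747 - 1719)) = √(3136 - 972) = √2164 = 2*√541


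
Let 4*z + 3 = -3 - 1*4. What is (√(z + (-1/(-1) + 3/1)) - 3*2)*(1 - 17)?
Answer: 96 - 8*√6 ≈ 76.404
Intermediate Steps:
z = -5/2 (z = -¾ + (-3 - 1*4)/4 = -¾ + (-3 - 4)/4 = -¾ + (¼)*(-7) = -¾ - 7/4 = -5/2 ≈ -2.5000)
(√(z + (-1/(-1) + 3/1)) - 3*2)*(1 - 17) = (√(-5/2 + (-1/(-1) + 3/1)) - 3*2)*(1 - 17) = (√(-5/2 + (-1*(-1) + 3*1)) - 6)*(-16) = (√(-5/2 + (1 + 3)) - 6)*(-16) = (√(-5/2 + 4) - 6)*(-16) = (√(3/2) - 6)*(-16) = (√6/2 - 6)*(-16) = (-6 + √6/2)*(-16) = 96 - 8*√6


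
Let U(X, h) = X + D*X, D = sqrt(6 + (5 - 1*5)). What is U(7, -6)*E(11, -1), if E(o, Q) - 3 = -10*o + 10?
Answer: -679 - 679*sqrt(6) ≈ -2342.2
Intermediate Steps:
D = sqrt(6) (D = sqrt(6 + (5 - 5)) = sqrt(6 + 0) = sqrt(6) ≈ 2.4495)
E(o, Q) = 13 - 10*o (E(o, Q) = 3 + (-10*o + 10) = 3 + (10 - 10*o) = 13 - 10*o)
U(X, h) = X + X*sqrt(6) (U(X, h) = X + sqrt(6)*X = X + X*sqrt(6))
U(7, -6)*E(11, -1) = (7*(1 + sqrt(6)))*(13 - 10*11) = (7 + 7*sqrt(6))*(13 - 110) = (7 + 7*sqrt(6))*(-97) = -679 - 679*sqrt(6)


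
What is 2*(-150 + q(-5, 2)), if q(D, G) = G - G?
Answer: -300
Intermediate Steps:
q(D, G) = 0
2*(-150 + q(-5, 2)) = 2*(-150 + 0) = 2*(-150) = -300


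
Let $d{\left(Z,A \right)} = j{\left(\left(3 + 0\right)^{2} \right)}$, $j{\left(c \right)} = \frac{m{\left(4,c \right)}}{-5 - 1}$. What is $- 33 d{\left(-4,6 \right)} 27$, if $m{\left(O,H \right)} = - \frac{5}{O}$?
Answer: $- \frac{1485}{8} \approx -185.63$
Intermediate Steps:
$j{\left(c \right)} = \frac{5}{24}$ ($j{\left(c \right)} = \frac{\left(-5\right) \frac{1}{4}}{-5 - 1} = \frac{\left(-5\right) \frac{1}{4}}{-6} = \left(- \frac{5}{4}\right) \left(- \frac{1}{6}\right) = \frac{5}{24}$)
$d{\left(Z,A \right)} = \frac{5}{24}$
$- 33 d{\left(-4,6 \right)} 27 = \left(-33\right) \frac{5}{24} \cdot 27 = \left(- \frac{55}{8}\right) 27 = - \frac{1485}{8}$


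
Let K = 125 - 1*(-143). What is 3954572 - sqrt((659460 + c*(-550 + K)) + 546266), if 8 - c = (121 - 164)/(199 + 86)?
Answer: 3954572 - 2*sqrt(2715233190)/95 ≈ 3.9535e+6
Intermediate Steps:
c = 2323/285 (c = 8 - (121 - 164)/(199 + 86) = 8 - (-43)/285 = 8 - 1*(-43/285) = 8 + 43/285 = 2323/285 ≈ 8.1509)
K = 268 (K = 125 + 143 = 268)
3954572 - sqrt((659460 + c*(-550 + K)) + 546266) = 3954572 - sqrt((659460 + 2323*(-550 + 268)/285) + 546266) = 3954572 - sqrt((659460 + (2323/285)*(-282)) + 546266) = 3954572 - sqrt((659460 - 218362/95) + 546266) = 3954572 - sqrt(62430338/95 + 546266) = 3954572 - sqrt(114325608/95) = 3954572 - 2*sqrt(2715233190)/95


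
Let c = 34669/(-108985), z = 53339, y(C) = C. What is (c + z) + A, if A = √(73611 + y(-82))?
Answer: 5813116246/108985 + √73529 ≈ 53610.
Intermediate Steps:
A = √73529 (A = √(73611 - 82) = √73529 ≈ 271.16)
c = -34669/108985 (c = 34669*(-1/108985) = -34669/108985 ≈ -0.31811)
(c + z) + A = (-34669/108985 + 53339) + √73529 = 5813116246/108985 + √73529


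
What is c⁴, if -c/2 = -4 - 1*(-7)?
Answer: 1296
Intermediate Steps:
c = -6 (c = -2*(-4 - 1*(-7)) = -2*(-4 + 7) = -2*3 = -6)
c⁴ = (-6)⁴ = 1296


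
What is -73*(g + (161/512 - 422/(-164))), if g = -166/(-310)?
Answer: -813071883/3253760 ≈ -249.89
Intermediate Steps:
g = 83/155 (g = -166*(-1/310) = 83/155 ≈ 0.53548)
-73*(g + (161/512 - 422/(-164))) = -73*(83/155 + (161/512 - 422/(-164))) = -73*(83/155 + (161*(1/512) - 422*(-1/164))) = -73*(83/155 + (161/512 + 211/82)) = -73*(83/155 + 60617/20992) = -73*11137971/3253760 = -813071883/3253760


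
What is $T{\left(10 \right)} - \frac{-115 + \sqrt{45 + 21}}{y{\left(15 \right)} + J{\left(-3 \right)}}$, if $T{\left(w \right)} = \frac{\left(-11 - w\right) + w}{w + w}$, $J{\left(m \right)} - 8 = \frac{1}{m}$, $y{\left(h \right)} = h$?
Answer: $\frac{769}{170} - \frac{3 \sqrt{66}}{68} \approx 4.1651$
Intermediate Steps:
$J{\left(m \right)} = 8 + \frac{1}{m}$
$T{\left(w \right)} = - \frac{11}{2 w}$
$T{\left(10 \right)} - \frac{-115 + \sqrt{45 + 21}}{y{\left(15 \right)} + J{\left(-3 \right)}} = - \frac{11}{2 \cdot 10} - \frac{-115 + \sqrt{45 + 21}}{15 + \left(8 + \frac{1}{-3}\right)} = \left(- \frac{11}{2}\right) \frac{1}{10} - \frac{-115 + \sqrt{66}}{15 + \left(8 - \frac{1}{3}\right)} = - \frac{11}{20} - \frac{-115 + \sqrt{66}}{15 + \frac{23}{3}} = - \frac{11}{20} - \frac{-115 + \sqrt{66}}{\frac{68}{3}} = - \frac{11}{20} - \left(-115 + \sqrt{66}\right) \frac{3}{68} = - \frac{11}{20} - \left(- \frac{345}{68} + \frac{3 \sqrt{66}}{68}\right) = - \frac{11}{20} + \left(\frac{345}{68} - \frac{3 \sqrt{66}}{68}\right) = \frac{769}{170} - \frac{3 \sqrt{66}}{68}$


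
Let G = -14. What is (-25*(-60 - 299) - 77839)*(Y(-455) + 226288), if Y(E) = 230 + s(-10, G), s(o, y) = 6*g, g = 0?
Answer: -15598935552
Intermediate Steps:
s(o, y) = 0 (s(o, y) = 6*0 = 0)
Y(E) = 230 (Y(E) = 230 + 0 = 230)
(-25*(-60 - 299) - 77839)*(Y(-455) + 226288) = (-25*(-60 - 299) - 77839)*(230 + 226288) = (-25*(-359) - 77839)*226518 = (8975 - 77839)*226518 = -68864*226518 = -15598935552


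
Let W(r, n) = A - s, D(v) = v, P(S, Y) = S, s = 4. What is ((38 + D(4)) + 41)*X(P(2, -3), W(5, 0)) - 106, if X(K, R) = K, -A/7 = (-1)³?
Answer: 60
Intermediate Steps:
A = 7 (A = -7*(-1)³ = -7*(-1) = 7)
W(r, n) = 3 (W(r, n) = 7 - 1*4 = 7 - 4 = 3)
((38 + D(4)) + 41)*X(P(2, -3), W(5, 0)) - 106 = ((38 + 4) + 41)*2 - 106 = (42 + 41)*2 - 106 = 83*2 - 106 = 166 - 106 = 60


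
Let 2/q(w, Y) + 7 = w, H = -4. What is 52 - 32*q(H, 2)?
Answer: 636/11 ≈ 57.818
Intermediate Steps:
q(w, Y) = 2/(-7 + w)
52 - 32*q(H, 2) = 52 - 64/(-7 - 4) = 52 - 64/(-11) = 52 - 64*(-1)/11 = 52 - 32*(-2/11) = 52 + 64/11 = 636/11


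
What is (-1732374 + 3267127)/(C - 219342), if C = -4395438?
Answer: -1534753/4614780 ≈ -0.33257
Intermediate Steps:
(-1732374 + 3267127)/(C - 219342) = (-1732374 + 3267127)/(-4395438 - 219342) = 1534753/(-4614780) = 1534753*(-1/4614780) = -1534753/4614780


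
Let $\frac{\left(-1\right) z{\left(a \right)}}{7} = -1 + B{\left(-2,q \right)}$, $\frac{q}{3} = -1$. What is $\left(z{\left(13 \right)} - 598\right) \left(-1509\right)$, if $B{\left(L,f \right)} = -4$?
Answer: $849567$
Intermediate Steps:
$q = -3$ ($q = 3 \left(-1\right) = -3$)
$z{\left(a \right)} = 35$ ($z{\left(a \right)} = - 7 \left(-1 - 4\right) = \left(-7\right) \left(-5\right) = 35$)
$\left(z{\left(13 \right)} - 598\right) \left(-1509\right) = \left(35 - 598\right) \left(-1509\right) = \left(-563\right) \left(-1509\right) = 849567$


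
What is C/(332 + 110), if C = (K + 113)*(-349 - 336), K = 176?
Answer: -11645/26 ≈ -447.88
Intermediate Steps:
C = -197965 (C = (176 + 113)*(-349 - 336) = 289*(-685) = -197965)
C/(332 + 110) = -197965/(332 + 110) = -197965/442 = -197965*1/442 = -11645/26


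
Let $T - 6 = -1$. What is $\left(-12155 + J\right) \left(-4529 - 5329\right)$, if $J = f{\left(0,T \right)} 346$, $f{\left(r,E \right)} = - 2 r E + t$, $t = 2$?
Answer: $113002254$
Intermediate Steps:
$T = 5$ ($T = 6 - 1 = 5$)
$f{\left(r,E \right)} = 2 - 2 E r$ ($f{\left(r,E \right)} = - 2 r E + 2 = - 2 E r + 2 = 2 - 2 E r$)
$J = 692$ ($J = \left(2 - 10 \cdot 0\right) 346 = \left(2 + 0\right) 346 = 2 \cdot 346 = 692$)
$\left(-12155 + J\right) \left(-4529 - 5329\right) = \left(-12155 + 692\right) \left(-4529 - 5329\right) = \left(-11463\right) \left(-9858\right) = 113002254$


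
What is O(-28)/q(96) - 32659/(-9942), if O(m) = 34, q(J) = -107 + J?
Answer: 21221/109362 ≈ 0.19404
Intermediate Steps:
O(-28)/q(96) - 32659/(-9942) = 34/(-107 + 96) - 32659/(-9942) = 34/(-11) - 32659*(-1/9942) = 34*(-1/11) + 32659/9942 = -34/11 + 32659/9942 = 21221/109362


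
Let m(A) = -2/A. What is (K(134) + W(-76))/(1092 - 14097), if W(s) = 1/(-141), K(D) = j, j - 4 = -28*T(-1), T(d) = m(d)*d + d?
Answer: -12407/1833705 ≈ -0.0067661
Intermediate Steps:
T(d) = -2 + d (T(d) = (-2/d)*d + d = -2 + d)
j = 88 (j = 4 - 28*(-2 - 1) = 4 - 28*(-3) = 4 + 84 = 88)
K(D) = 88
W(s) = -1/141
(K(134) + W(-76))/(1092 - 14097) = (88 - 1/141)/(1092 - 14097) = (12407/141)/(-13005) = (12407/141)*(-1/13005) = -12407/1833705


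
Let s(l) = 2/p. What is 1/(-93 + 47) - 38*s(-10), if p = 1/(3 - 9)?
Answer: 20975/46 ≈ 455.98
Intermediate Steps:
p = -⅙ (p = 1/(-6) = -⅙ ≈ -0.16667)
s(l) = -12 (s(l) = 2/(-⅙) = 2*(-6) = -12)
1/(-93 + 47) - 38*s(-10) = 1/(-93 + 47) - 38*(-12) = 1/(-46) + 456 = -1/46 + 456 = 20975/46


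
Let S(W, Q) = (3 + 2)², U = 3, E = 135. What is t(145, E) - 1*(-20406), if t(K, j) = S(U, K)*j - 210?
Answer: 23571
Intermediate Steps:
S(W, Q) = 25 (S(W, Q) = 5² = 25)
t(K, j) = -210 + 25*j (t(K, j) = 25*j - 210 = -210 + 25*j)
t(145, E) - 1*(-20406) = (-210 + 25*135) - 1*(-20406) = (-210 + 3375) + 20406 = 3165 + 20406 = 23571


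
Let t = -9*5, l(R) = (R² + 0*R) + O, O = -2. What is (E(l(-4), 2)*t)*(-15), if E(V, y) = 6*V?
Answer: 56700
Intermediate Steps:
l(R) = -2 + R² (l(R) = (R² + 0*R) - 2 = (R² + 0) - 2 = R² - 2 = -2 + R²)
t = -45
(E(l(-4), 2)*t)*(-15) = ((6*(-2 + (-4)²))*(-45))*(-15) = ((6*(-2 + 16))*(-45))*(-15) = ((6*14)*(-45))*(-15) = (84*(-45))*(-15) = -3780*(-15) = 56700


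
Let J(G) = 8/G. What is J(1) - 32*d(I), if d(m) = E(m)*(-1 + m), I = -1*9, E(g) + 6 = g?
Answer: -4792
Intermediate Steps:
E(g) = -6 + g
I = -9
d(m) = (-1 + m)*(-6 + m) (d(m) = (-6 + m)*(-1 + m) = (-1 + m)*(-6 + m))
J(1) - 32*d(I) = 8/1 - 32*(-1 - 9)*(-6 - 9) = 8*1 - (-320)*(-15) = 8 - 32*150 = 8 - 4800 = -4792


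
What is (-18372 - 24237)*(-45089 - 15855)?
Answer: 2596762896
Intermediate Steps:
(-18372 - 24237)*(-45089 - 15855) = -42609*(-60944) = 2596762896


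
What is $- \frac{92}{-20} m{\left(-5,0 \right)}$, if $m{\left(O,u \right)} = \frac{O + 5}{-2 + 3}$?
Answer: $0$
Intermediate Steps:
$m{\left(O,u \right)} = 5 + O$ ($m{\left(O,u \right)} = \frac{5 + O}{1} = \left(5 + O\right) 1 = 5 + O$)
$- \frac{92}{-20} m{\left(-5,0 \right)} = - \frac{92}{-20} \left(5 - 5\right) = \left(-92\right) \left(- \frac{1}{20}\right) 0 = \frac{23}{5} \cdot 0 = 0$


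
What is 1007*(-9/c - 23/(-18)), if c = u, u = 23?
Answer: 369569/414 ≈ 892.68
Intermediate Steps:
c = 23
1007*(-9/c - 23/(-18)) = 1007*(-9/23 - 23/(-18)) = 1007*(-9*1/23 - 23*(-1/18)) = 1007*(-9/23 + 23/18) = 1007*(367/414) = 369569/414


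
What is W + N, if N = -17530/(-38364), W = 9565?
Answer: 183484595/19182 ≈ 9565.5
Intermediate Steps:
N = 8765/19182 (N = -17530*(-1/38364) = 8765/19182 ≈ 0.45694)
W + N = 9565 + 8765/19182 = 183484595/19182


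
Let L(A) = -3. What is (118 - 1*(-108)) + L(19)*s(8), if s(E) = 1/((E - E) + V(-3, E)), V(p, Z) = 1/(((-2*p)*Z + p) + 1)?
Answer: 88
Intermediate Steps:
V(p, Z) = 1/(1 + p - 2*Z*p) (V(p, Z) = 1/((-2*Z*p + p) + 1) = 1/((p - 2*Z*p) + 1) = 1/(1 + p - 2*Z*p))
s(E) = -2 + 6*E (s(E) = 1/((E - E) + 1/(1 - 3 - 2*E*(-3))) = 1/(0 + 1/(1 - 3 + 6*E)) = 1/(0 + 1/(-2 + 6*E)) = 1/(1/(-2 + 6*E)) = -2 + 6*E)
(118 - 1*(-108)) + L(19)*s(8) = (118 - 1*(-108)) - 3*(-2 + 6*8) = (118 + 108) - 3*(-2 + 48) = 226 - 3*46 = 226 - 138 = 88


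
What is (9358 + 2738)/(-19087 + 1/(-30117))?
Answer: -91073808/143710795 ≈ -0.63373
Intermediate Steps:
(9358 + 2738)/(-19087 + 1/(-30117)) = 12096/(-19087 - 1/30117) = 12096/(-574843180/30117) = 12096*(-30117/574843180) = -91073808/143710795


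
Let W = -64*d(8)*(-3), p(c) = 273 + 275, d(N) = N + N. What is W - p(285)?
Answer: 2524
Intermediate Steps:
d(N) = 2*N
p(c) = 548
W = 3072 (W = -128*8*(-3) = -64*16*(-3) = -1024*(-3) = 3072)
W - p(285) = 3072 - 1*548 = 3072 - 548 = 2524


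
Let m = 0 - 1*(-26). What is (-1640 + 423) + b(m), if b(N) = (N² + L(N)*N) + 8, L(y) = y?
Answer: 143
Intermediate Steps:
m = 26 (m = 0 + 26 = 26)
b(N) = 8 + 2*N² (b(N) = (N² + N*N) + 8 = (N² + N²) + 8 = 2*N² + 8 = 8 + 2*N²)
(-1640 + 423) + b(m) = (-1640 + 423) + (8 + 2*26²) = -1217 + (8 + 2*676) = -1217 + (8 + 1352) = -1217 + 1360 = 143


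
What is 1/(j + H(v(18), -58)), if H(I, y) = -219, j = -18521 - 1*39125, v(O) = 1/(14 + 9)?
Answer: -1/57865 ≈ -1.7282e-5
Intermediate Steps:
v(O) = 1/23
j = -57646 (j = -18521 - 39125 = -57646)
1/(j + H(v(18), -58)) = 1/(-57646 - 219) = 1/(-57865) = -1/57865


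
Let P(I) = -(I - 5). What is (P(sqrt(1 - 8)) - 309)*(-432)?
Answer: 131328 + 432*I*sqrt(7) ≈ 1.3133e+5 + 1143.0*I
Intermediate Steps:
P(I) = 5 - I (P(I) = -(-5 + I) = 5 - I)
(P(sqrt(1 - 8)) - 309)*(-432) = ((5 - sqrt(1 - 8)) - 309)*(-432) = ((5 - sqrt(-7)) - 309)*(-432) = ((5 - I*sqrt(7)) - 309)*(-432) = (-304 - I*sqrt(7))*(-432) = 131328 + 432*I*sqrt(7)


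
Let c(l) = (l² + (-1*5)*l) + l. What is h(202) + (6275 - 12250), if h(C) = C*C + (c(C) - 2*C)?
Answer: 74421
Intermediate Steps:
c(l) = l² - 4*l (c(l) = (l² - 5*l) + l = l² - 4*l)
h(C) = C² - 2*C + C*(-4 + C) (h(C) = C*C + (C*(-4 + C) - 2*C) = C² + (-2*C + C*(-4 + C)) = C² - 2*C + C*(-4 + C))
h(202) + (6275 - 12250) = 2*202*(-3 + 202) + (6275 - 12250) = 2*202*199 - 5975 = 80396 - 5975 = 74421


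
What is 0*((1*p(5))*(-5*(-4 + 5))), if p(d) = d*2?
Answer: 0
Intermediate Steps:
p(d) = 2*d
0*((1*p(5))*(-5*(-4 + 5))) = 0*((1*(2*5))*(-5*(-4 + 5))) = 0*((1*10)*(-5*1)) = 0*(10*(-5)) = 0*(-50) = 0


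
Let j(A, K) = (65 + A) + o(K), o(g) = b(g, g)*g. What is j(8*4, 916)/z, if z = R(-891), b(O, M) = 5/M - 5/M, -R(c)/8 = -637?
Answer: 97/5096 ≈ 0.019035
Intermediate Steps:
R(c) = 5096 (R(c) = -8*(-637) = 5096)
b(O, M) = 0
z = 5096
o(g) = 0 (o(g) = 0*g = 0)
j(A, K) = 65 + A (j(A, K) = (65 + A) + 0 = 65 + A)
j(8*4, 916)/z = (65 + 8*4)/5096 = (65 + 32)*(1/5096) = 97*(1/5096) = 97/5096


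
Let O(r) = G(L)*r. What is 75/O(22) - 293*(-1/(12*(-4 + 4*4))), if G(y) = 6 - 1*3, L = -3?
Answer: 5023/1584 ≈ 3.1711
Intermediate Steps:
G(y) = 3 (G(y) = 6 - 3 = 3)
O(r) = 3*r
75/O(22) - 293*(-1/(12*(-4 + 4*4))) = 75/((3*22)) - 293*(-1/(12*(-4 + 4*4))) = 75/66 - 293*(-1/(12*(-4 + 16))) = 75*(1/66) - 293/(12*(-12)) = 25/22 - 293/(-144) = 25/22 - 293*(-1/144) = 25/22 + 293/144 = 5023/1584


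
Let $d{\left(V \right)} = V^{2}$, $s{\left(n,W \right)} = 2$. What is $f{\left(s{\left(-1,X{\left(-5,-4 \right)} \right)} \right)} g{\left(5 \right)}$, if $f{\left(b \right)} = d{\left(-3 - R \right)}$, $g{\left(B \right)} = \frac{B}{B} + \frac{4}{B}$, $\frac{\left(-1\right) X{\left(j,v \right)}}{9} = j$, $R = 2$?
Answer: $45$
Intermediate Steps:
$X{\left(j,v \right)} = - 9 j$
$g{\left(B \right)} = 1 + \frac{4}{B}$
$f{\left(b \right)} = 25$ ($f{\left(b \right)} = \left(-3 - 2\right)^{2} = \left(-5\right)^{2} = 25$)
$f{\left(s{\left(-1,X{\left(-5,-4 \right)} \right)} \right)} g{\left(5 \right)} = 25 \frac{4 + 5}{5} = 25 \cdot \frac{1}{5} \cdot 9 = 25 \cdot \frac{9}{5} = 45$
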